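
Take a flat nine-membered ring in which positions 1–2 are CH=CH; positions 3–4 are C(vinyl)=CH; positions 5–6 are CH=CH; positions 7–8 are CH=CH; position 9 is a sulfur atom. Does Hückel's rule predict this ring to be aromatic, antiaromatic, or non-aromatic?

Aromatic

All ring atoms are sp² and supply a p orbital to the ring (every atom in a ring double bond is sp² and brings one electron to the p orbital; the sulfur donates one lone pair from its p orbital); the conjugation is uninterrupted.
π-electron count: 4 × 2 = 8 from the double-bond units + 2 from the S atom = 10.
Since 10 = 4·2 + 2, the ring meets the 4n+2 criterion.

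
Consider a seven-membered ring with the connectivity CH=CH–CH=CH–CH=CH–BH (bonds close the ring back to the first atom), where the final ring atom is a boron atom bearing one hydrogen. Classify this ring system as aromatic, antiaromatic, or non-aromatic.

The p orbitals form a continuous loop: the double-bond atoms are sp², each contributing one p electron; the boron has an empty p orbital. The ring is fully conjugated.
Tallying contributions gives 3 × 2 = 6 from the double-bond units + 0 from the BH atom = 6.
6 = 4(1) + 2, which satisfies Hückel's 4n+2 rule.

Aromatic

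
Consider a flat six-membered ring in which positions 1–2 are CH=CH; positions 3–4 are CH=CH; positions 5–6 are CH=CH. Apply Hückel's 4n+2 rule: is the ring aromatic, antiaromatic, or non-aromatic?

Aromatic

Every ring atom contributes a p orbital perpendicular to the ring (every atom in a ring double bond is sp² and brings one electron to the p orbital), so the π system is cyclic and fully conjugated.
Counting π electrons: 3 × 2 = 6 from the 3 double-bond units.
That gives a 4n+2 count (6, n = 1).
This is benzene.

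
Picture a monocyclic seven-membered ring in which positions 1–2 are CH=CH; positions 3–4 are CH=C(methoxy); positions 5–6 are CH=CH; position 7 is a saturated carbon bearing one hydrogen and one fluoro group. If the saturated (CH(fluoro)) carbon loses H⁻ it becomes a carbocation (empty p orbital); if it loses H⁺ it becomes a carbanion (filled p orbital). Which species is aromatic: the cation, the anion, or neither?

The cation

In either ion the ring is fully conjugated: every atom, including the new sp² carbon, supplies a p orbital.
Cation: 3 × 2 + 0 = 6 π electrons → 4(1)+2, aromatic.
Anion: 3 × 2 + 2 = 8 π electrons → 4(2), antiaromatic.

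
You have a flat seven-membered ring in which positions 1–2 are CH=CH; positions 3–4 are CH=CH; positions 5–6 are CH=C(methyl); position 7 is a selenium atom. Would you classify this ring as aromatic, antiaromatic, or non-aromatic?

Antiaromatic

Every ring atom contributes a p orbital perpendicular to the ring (every atom in a ring double bond is sp² and brings one electron to the p orbital; the selenium donates one lone pair from its p orbital), so the π system is cyclic and fully conjugated.
Counting π electrons: 3 × 2 = 6 from the double-bond units + 2 from the Se atom = 8.
A 4n π count (8, n = 2) in a planar conjugated ring means antiaromatic.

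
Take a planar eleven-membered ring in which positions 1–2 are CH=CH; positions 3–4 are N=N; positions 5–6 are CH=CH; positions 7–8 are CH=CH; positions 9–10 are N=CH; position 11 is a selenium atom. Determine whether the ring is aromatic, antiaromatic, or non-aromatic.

Antiaromatic

Check conjugation: every atom in a ring double bond is sp² and brings one electron to the p orbital; each =N– nitrogen is pyridine-type (lone pair in the sp² plane, one electron in the p orbital); the selenium donates one lone pair from its p orbital — every position has a p orbital, so the cyclic π system is continuous.
π-electron count: 5 × 2 = 10 from the double-bond units + 2 from the Se atom = 12.
With 12 = 4·3 π electrons, Hückel's rule classifies the planar ring as antiaromatic.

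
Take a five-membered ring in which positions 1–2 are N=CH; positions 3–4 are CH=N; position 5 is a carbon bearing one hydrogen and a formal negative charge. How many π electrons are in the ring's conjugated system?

The p orbitals form a continuous loop: the double-bond atoms are sp², each contributing one p electron; the doubly-bonded nitrogens are pyridine-type — their lone pairs lie in the ring plane, leaving one electron in the p orbital; the carbanion's lone pair occupies the p orbital. The ring is fully conjugated.
Adding the contributions, 2 × 2 = 4 from the double-bond units + 2 from the CH(-) atom = 6.

6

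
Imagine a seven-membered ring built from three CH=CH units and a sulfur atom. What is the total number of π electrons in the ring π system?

8

All ring atoms are sp² and supply a p orbital to the ring (the double-bond atoms are sp², each contributing one p electron; the sulfur donates one lone pair from its p orbital); the conjugation is uninterrupted.
Tallying contributions gives 3 × 2 = 6 from the double-bond units + 2 from the S atom = 8.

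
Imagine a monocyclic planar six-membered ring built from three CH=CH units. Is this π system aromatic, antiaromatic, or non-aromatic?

The p orbitals form a continuous loop: every atom in a ring double bond is sp² and brings one electron to the p orbital. The ring is fully conjugated.
Counting π electrons: 3 × 2 = 6 from the 3 double-bond units.
That gives a 4n+2 count (6, n = 1).
(The species described is benzene.)

Aromatic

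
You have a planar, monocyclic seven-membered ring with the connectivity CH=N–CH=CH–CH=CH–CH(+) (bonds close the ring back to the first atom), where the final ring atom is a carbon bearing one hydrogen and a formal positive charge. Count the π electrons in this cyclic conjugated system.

6

All ring atoms are sp² and supply a p orbital to the ring (the double-bond atoms are sp², each contributing one p electron; each =N– nitrogen is pyridine-type (lone pair in the sp² plane, one electron in the p orbital); the carbocation has an empty p orbital); the conjugation is uninterrupted.
Counting π electrons: 3 × 2 = 6 from the double-bond units + 0 from the CH(+) atom = 6.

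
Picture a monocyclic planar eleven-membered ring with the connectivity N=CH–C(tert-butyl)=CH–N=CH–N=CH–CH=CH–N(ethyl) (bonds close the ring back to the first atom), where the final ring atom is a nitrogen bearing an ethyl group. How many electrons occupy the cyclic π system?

12

Check conjugation: the double-bond atoms are sp², each contributing one p electron; each sp² =N– keeps its lone pair in-plane and puts one electron into the π system; the pyrrole-type nitrogen donates its lone pair from the p orbital — every position has a p orbital, so the cyclic π system is continuous.
Adding the contributions, 5 × 2 = 10 from the double-bond units + 2 from the N(ethyl) atom = 12.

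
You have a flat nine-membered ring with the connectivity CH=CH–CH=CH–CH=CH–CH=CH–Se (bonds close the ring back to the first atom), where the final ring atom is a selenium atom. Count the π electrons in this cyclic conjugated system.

Every ring atom contributes a p orbital perpendicular to the ring (each doubly-bonded ring atom is sp² with one p-orbital electron; the selenium donates one lone pair from its p orbital), so the π system is cyclic and fully conjugated.
Adding the contributions, 4 × 2 = 8 from the double-bond units + 2 from the Se atom = 10.

10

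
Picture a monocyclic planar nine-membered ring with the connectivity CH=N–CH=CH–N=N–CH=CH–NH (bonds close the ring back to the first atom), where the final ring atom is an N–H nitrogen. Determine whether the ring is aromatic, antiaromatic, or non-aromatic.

Aromatic

The p orbitals form a continuous loop: every atom in a ring double bond is sp² and brings one electron to the p orbital; each =N– nitrogen is pyridine-type (lone pair in the sp² plane, one electron in the p orbital); the pyrrole-type nitrogen donates its lone pair from the p orbital. The ring is fully conjugated.
Adding the contributions, 4 × 2 = 8 from the double-bond units + 2 from the NH atom = 10.
That gives a 4n+2 count (10, n = 2).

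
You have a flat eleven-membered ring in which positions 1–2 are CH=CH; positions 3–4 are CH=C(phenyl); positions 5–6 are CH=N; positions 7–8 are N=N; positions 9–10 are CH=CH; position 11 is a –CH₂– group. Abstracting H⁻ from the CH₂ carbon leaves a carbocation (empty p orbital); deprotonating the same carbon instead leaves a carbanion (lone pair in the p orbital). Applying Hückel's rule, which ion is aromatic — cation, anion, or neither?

The cation

In either ion the ring is fully conjugated: every atom, including the new sp² carbon, supplies a p orbital.
Cation: 5 × 2 + 0 = 10 π electrons → 4(2)+2, aromatic.
Anion: 5 × 2 + 2 = 12 π electrons → 4(3), antiaromatic.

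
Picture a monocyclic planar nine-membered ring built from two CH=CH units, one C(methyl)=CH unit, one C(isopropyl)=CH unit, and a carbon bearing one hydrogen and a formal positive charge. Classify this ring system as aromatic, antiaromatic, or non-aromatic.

Antiaromatic

The p orbitals form a continuous loop: every atom in a ring double bond is sp² and brings one electron to the p orbital; the carbocation has an empty p orbital. The ring is fully conjugated.
Tallying contributions gives 4 × 2 = 8 from the double-bond units + 0 from the CH(+) atom = 8.
8 = 4(2); a planar, fully conjugated 4n system is antiaromatic.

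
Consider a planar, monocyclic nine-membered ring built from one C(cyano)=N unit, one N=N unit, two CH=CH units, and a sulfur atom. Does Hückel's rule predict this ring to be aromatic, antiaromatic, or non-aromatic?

All ring atoms are sp² and supply a p orbital to the ring (each doubly-bonded ring atom is sp² with one p-orbital electron; each =N– nitrogen is pyridine-type (lone pair in the sp² plane, one electron in the p orbital); the sulfur donates one lone pair from its p orbital); the conjugation is uninterrupted.
Tallying contributions gives 4 × 2 = 8 from the double-bond units + 2 from the S atom = 10.
Since 10 = 4·2 + 2, the ring meets the 4n+2 criterion.

Aromatic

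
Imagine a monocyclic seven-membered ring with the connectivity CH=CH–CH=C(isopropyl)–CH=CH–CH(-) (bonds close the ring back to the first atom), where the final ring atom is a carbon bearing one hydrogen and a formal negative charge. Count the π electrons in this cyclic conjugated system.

8

Every ring atom contributes a p orbital perpendicular to the ring (every atom in a ring double bond is sp² and brings one electron to the p orbital; the carbanion's lone pair occupies the p orbital), so the π system is cyclic and fully conjugated.
Tallying contributions gives 3 × 2 = 6 from the double-bond units + 2 from the CH(-) atom = 8.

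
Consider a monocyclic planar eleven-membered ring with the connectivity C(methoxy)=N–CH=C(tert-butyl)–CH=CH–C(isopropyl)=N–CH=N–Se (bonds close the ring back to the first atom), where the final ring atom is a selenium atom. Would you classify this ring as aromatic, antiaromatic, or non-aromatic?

Check conjugation: each doubly-bonded ring atom is sp² with one p-orbital electron; each sp² =N– keeps its lone pair in-plane and puts one electron into the π system; the selenium donates one lone pair from its p orbital — every position has a p orbital, so the cyclic π system is continuous.
Counting π electrons: 5 × 2 = 10 from the double-bond units + 2 from the Se atom = 12.
12 is a 4n count (n = 3), so the planar conjugated ring is antiaromatic.

Antiaromatic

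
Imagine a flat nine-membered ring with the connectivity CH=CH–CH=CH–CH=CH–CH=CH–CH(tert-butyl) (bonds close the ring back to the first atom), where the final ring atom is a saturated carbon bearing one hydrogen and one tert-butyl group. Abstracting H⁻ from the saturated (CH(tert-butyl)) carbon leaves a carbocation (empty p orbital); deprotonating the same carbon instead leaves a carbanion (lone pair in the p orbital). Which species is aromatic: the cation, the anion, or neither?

The anion

In both ions every ring atom is sp² and contributes a p orbital, so both rings are fully conjugated.
Cation: 4 × 2 + 0 = 8 π electrons → 4(2), antiaromatic.
Anion: 4 × 2 + 2 = 10 π electrons → 4(2)+2, aromatic.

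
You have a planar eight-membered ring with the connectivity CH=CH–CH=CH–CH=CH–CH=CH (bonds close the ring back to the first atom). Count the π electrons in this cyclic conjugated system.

The p orbitals form a continuous loop: each doubly-bonded ring atom is sp² with one p-orbital electron. The ring is fully conjugated.
Counting π electrons: 4 × 2 = 8 from the 4 double-bond units.

8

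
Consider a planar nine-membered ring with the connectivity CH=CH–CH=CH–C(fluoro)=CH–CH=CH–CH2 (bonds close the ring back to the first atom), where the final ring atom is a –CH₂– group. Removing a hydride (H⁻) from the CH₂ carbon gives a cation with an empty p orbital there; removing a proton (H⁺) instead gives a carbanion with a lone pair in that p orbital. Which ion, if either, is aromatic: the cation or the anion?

In either ion the ring is fully conjugated: every atom, including the new sp² carbon, supplies a p orbital.
Cation: 4 × 2 + 0 = 8 π electrons → 4(2), antiaromatic.
Anion: 4 × 2 + 2 = 10 π electrons → 4(2)+2, aromatic.

The anion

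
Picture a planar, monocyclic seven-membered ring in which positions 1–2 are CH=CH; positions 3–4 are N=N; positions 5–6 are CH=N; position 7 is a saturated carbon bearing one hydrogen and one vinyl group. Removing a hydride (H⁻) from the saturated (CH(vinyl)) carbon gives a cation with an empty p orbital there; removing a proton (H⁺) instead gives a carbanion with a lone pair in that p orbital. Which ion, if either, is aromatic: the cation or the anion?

The cation

In either ion the ring is fully conjugated: every atom, including the new sp² carbon, supplies a p orbital.
Cation: 3 × 2 + 0 = 6 π electrons → 4(1)+2, aromatic.
Anion: 3 × 2 + 2 = 8 π electrons → 4(2), antiaromatic.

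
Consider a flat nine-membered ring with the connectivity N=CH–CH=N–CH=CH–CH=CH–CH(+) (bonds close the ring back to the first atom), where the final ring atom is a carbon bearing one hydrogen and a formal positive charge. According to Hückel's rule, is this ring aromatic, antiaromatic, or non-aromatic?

Antiaromatic

Every ring atom contributes a p orbital perpendicular to the ring (each doubly-bonded ring atom is sp² with one p-orbital electron; each sp² =N– keeps its lone pair in-plane and puts one electron into the π system; the carbocation has an empty p orbital), so the π system is cyclic and fully conjugated.
Adding the contributions, 4 × 2 = 8 from the double-bond units + 0 from the CH(+) atom = 8.
8 = 4(2); a planar, fully conjugated 4n system is antiaromatic.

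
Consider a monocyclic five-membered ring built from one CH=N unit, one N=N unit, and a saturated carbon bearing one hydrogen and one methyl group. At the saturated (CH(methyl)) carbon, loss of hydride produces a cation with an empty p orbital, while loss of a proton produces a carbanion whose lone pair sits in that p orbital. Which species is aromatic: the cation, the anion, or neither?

In both ions every ring atom is sp² and contributes a p orbital, so both rings are fully conjugated.
Cation: 2 × 2 + 0 = 4 π electrons → 4(1), antiaromatic.
Anion: 2 × 2 + 2 = 6 π electrons → 4(1)+2, aromatic.

The anion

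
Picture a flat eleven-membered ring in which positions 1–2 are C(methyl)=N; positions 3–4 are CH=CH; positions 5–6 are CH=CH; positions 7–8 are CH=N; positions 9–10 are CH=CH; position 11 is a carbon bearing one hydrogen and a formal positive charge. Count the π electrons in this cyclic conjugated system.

10

The p orbitals form a continuous loop: each doubly-bonded ring atom is sp² with one p-orbital electron; each sp² =N– keeps its lone pair in-plane and puts one electron into the π system; the carbocation has an empty p orbital. The ring is fully conjugated.
Tallying contributions gives 5 × 2 = 10 from the double-bond units + 0 from the CH(+) atom = 10.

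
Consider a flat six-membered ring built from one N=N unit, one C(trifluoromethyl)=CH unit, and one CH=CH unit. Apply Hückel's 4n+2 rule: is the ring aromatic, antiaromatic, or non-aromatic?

Aromatic

Every ring atom contributes a p orbital perpendicular to the ring (the double-bond atoms are sp², each contributing one p electron; each sp² =N– keeps its lone pair in-plane and puts one electron into the π system), so the π system is cyclic and fully conjugated.
π-electron count: 3 × 2 = 6 from the 3 double-bond units.
With 6 π electrons (n = 1), the Hückel 4n+2 condition holds.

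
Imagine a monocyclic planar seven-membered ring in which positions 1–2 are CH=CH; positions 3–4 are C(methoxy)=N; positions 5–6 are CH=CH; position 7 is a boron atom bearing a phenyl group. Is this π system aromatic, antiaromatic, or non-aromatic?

Aromatic

All ring atoms are sp² and supply a p orbital to the ring (each doubly-bonded ring atom is sp² with one p-orbital electron; each sp² =N– keeps its lone pair in-plane and puts one electron into the π system; the boron has an empty p orbital); the conjugation is uninterrupted.
Adding the contributions, 3 × 2 = 6 from the double-bond units + 0 from the B(phenyl) atom = 6.
6 = 4(1) + 2, which satisfies Hückel's 4n+2 rule.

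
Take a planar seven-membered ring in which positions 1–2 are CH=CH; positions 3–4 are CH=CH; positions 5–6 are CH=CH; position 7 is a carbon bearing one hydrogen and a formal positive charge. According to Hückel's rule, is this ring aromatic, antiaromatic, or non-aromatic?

The p orbitals form a continuous loop: every atom in a ring double bond is sp² and brings one electron to the p orbital; the carbocation has an empty p orbital. The ring is fully conjugated.
Counting π electrons: 3 × 2 = 6 from the double-bond units + 0 from the CH(+) atom = 6.
Since 6 = 4·1 + 2, the ring meets the 4n+2 criterion.

Aromatic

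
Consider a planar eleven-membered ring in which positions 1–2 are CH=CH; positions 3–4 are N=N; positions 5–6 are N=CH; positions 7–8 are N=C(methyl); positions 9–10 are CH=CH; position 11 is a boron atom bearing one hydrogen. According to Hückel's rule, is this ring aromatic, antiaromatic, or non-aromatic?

Every ring atom contributes a p orbital perpendicular to the ring (each doubly-bonded ring atom is sp² with one p-orbital electron; the doubly-bonded nitrogens are pyridine-type — their lone pairs lie in the ring plane, leaving one electron in the p orbital; the boron has an empty p orbital), so the π system is cyclic and fully conjugated.
π-electron count: 5 × 2 = 10 from the double-bond units + 0 from the BH atom = 10.
With 10 π electrons (n = 2), the Hückel 4n+2 condition holds.

Aromatic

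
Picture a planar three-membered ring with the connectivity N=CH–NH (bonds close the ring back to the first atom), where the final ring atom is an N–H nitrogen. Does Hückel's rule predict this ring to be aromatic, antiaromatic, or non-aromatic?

All ring atoms are sp² and supply a p orbital to the ring (every atom in a ring double bond is sp² and brings one electron to the p orbital; each =N– nitrogen is pyridine-type (lone pair in the sp² plane, one electron in the p orbital); the pyrrole-type nitrogen donates its lone pair from the p orbital); the conjugation is uninterrupted.
π-electron count: 1 × 2 = 2 from the double-bond unit + 2 from the NH atom = 4.
4 = 4(1); a planar, fully conjugated 4n system is antiaromatic.

Antiaromatic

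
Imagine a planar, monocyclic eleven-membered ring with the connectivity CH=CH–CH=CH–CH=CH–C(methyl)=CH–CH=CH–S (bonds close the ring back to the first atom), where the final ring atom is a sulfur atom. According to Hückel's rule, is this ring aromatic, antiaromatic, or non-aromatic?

Check conjugation: the double-bond atoms are sp², each contributing one p electron; the sulfur donates one lone pair from its p orbital — every position has a p orbital, so the cyclic π system is continuous.
Counting π electrons: 5 × 2 = 10 from the double-bond units + 2 from the S atom = 12.
With 12 = 4·3 π electrons, Hückel's rule classifies the planar ring as antiaromatic.

Antiaromatic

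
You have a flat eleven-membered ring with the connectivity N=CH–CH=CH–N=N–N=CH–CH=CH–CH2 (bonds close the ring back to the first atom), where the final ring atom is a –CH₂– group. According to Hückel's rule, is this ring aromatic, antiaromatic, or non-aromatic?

Non-aromatic

The CH2 carbon is saturated: the tetrahedral CH₂ carbon is sp³ and has no p orbital in the ring π system. Conjugation is not continuous around the ring.
Without a continuous loop of overlapping p orbitals the Hückel electron count never comes into play.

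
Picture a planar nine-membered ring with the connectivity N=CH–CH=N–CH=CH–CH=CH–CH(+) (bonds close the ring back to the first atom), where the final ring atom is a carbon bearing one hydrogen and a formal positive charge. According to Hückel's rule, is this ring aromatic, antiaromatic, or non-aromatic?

The p orbitals form a continuous loop: the double-bond atoms are sp², each contributing one p electron; each =N– nitrogen is pyridine-type (lone pair in the sp² plane, one electron in the p orbital); the carbocation has an empty p orbital. The ring is fully conjugated.
Counting π electrons: 4 × 2 = 8 from the double-bond units + 0 from the CH(+) atom = 8.
With 8 = 4·2 π electrons, Hückel's rule classifies the planar ring as antiaromatic.

Antiaromatic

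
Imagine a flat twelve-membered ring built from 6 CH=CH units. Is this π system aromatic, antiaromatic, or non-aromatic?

Every ring atom contributes a p orbital perpendicular to the ring (every atom in a ring double bond is sp² and brings one electron to the p orbital), so the π system is cyclic and fully conjugated.
π-electron count: 6 × 2 = 12 from the 6 double-bond units.
12 = 4(3); a planar, fully conjugated 4n system is antiaromatic.

Antiaromatic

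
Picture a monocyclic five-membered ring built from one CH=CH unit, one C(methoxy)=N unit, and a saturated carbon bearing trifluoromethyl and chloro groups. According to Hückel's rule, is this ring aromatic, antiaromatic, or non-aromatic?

At the C(trifluoromethyl)(chloro) position, that saturated carbon is sp³ and has no p orbital in the ring π system; the ring's p-orbital overlap is broken there.
Hückel's rule only applies to fully conjugated rings, so this one is simply non-aromatic.

Non-aromatic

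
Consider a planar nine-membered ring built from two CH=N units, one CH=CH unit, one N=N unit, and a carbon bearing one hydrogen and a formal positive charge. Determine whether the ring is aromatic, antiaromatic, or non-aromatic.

Antiaromatic

Check conjugation: each doubly-bonded ring atom is sp² with one p-orbital electron; the doubly-bonded nitrogens are pyridine-type — their lone pairs lie in the ring plane, leaving one electron in the p orbital; the carbocation has an empty p orbital — every position has a p orbital, so the cyclic π system is continuous.
π-electron count: 4 × 2 = 8 from the double-bond units + 0 from the CH(+) atom = 8.
8 is a 4n count (n = 2), so the planar conjugated ring is antiaromatic.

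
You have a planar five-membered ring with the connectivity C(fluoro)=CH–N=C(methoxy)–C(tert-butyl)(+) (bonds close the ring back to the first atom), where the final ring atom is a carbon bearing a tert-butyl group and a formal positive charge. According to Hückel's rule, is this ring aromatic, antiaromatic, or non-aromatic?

Antiaromatic

Every ring atom contributes a p orbital perpendicular to the ring (the double-bond atoms are sp², each contributing one p electron; each sp² =N– keeps its lone pair in-plane and puts one electron into the π system; the carbocation has an empty p orbital), so the π system is cyclic and fully conjugated.
Adding the contributions, 2 × 2 = 4 from the double-bond units + 0 from the C(tert-butyl)(+) atom = 4.
A 4n π count (4, n = 1) in a planar conjugated ring means antiaromatic.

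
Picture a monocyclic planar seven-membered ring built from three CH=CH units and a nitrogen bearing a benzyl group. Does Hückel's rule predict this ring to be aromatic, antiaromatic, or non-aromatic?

Antiaromatic

Every ring atom contributes a p orbital perpendicular to the ring (the double-bond atoms are sp², each contributing one p electron; the pyrrole-type nitrogen donates its lone pair from the p orbital), so the π system is cyclic and fully conjugated.
Tallying contributions gives 3 × 2 = 6 from the double-bond units + 2 from the N(benzyl) atom = 8.
With 8 = 4·2 π electrons, Hückel's rule classifies the planar ring as antiaromatic.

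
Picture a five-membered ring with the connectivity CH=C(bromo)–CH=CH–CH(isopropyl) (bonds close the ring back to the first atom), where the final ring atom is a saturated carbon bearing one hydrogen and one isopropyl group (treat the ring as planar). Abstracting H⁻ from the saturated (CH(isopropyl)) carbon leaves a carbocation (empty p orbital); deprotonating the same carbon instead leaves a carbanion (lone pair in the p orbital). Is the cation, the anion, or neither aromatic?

In either ion the ring is fully conjugated: every atom, including the new sp² carbon, supplies a p orbital.
Cation: 2 × 2 + 0 = 4 π electrons → 4(1), antiaromatic.
Anion: 2 × 2 + 2 = 6 π electrons → 4(1)+2, aromatic.

The anion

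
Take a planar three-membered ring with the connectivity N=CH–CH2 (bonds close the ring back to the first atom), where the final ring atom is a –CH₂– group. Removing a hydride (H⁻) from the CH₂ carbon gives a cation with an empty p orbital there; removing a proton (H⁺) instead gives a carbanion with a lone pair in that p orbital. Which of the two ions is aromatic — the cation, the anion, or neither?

The cation

Once that carbon is sp², every ring atom has a p orbital and both ions are fully conjugated.
Cation: 1 × 2 + 0 = 2 π electrons → 4(0)+2, aromatic.
Anion: 1 × 2 + 2 = 4 π electrons → 4(1), antiaromatic.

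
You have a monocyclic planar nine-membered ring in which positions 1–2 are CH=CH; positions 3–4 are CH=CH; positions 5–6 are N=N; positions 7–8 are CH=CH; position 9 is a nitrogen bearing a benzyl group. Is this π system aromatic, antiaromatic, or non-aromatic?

Every ring atom contributes a p orbital perpendicular to the ring (every atom in a ring double bond is sp² and brings one electron to the p orbital; the doubly-bonded nitrogens are pyridine-type — their lone pairs lie in the ring plane, leaving one electron in the p orbital; the pyrrole-type nitrogen donates its lone pair from the p orbital), so the π system is cyclic and fully conjugated.
Tallying contributions gives 4 × 2 = 8 from the double-bond units + 2 from the N(benzyl) atom = 10.
That gives a 4n+2 count (10, n = 2).

Aromatic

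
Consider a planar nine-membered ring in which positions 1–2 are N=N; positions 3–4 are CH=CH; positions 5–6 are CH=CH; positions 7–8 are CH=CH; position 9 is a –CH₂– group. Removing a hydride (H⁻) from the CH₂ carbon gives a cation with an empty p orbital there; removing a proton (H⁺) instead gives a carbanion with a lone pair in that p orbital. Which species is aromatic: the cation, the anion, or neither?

The anion

Once that carbon is sp², every ring atom has a p orbital and both ions are fully conjugated.
Cation: 4 × 2 + 0 = 8 π electrons → 4(2), antiaromatic.
Anion: 4 × 2 + 2 = 10 π electrons → 4(2)+2, aromatic.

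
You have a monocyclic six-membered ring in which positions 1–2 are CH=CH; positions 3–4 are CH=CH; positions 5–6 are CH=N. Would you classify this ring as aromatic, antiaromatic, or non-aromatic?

Check conjugation: each doubly-bonded ring atom is sp² with one p-orbital electron; the doubly-bonded nitrogens are pyridine-type — their lone pairs lie in the ring plane, leaving one electron in the p orbital — every position has a p orbital, so the cyclic π system is continuous.
Tallying contributions gives 3 × 2 = 6 from the 3 double-bond units.
6 = 4(1) + 2, which satisfies Hückel's 4n+2 rule.

Aromatic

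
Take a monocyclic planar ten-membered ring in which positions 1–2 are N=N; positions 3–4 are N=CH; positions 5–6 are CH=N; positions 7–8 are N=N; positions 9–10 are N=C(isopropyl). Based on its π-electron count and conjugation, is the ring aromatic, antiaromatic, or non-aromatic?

Aromatic

Every ring atom contributes a p orbital perpendicular to the ring (the double-bond atoms are sp², each contributing one p electron; the doubly-bonded nitrogens are pyridine-type — their lone pairs lie in the ring plane, leaving one electron in the p orbital), so the π system is cyclic and fully conjugated.
π-electron count: 5 × 2 = 10 from the 5 double-bond units.
Since 10 = 4·2 + 2, the ring meets the 4n+2 criterion.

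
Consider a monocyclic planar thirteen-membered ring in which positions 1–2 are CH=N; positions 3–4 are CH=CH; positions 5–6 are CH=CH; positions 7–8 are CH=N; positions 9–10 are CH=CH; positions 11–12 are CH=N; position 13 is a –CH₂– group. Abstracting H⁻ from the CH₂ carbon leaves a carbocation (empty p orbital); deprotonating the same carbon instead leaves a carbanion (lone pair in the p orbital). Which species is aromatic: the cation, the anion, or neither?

The anion

Once that carbon is sp², every ring atom has a p orbital and both ions are fully conjugated.
Cation: 6 × 2 + 0 = 12 π electrons → 4(3), antiaromatic.
Anion: 6 × 2 + 2 = 14 π electrons → 4(3)+2, aromatic.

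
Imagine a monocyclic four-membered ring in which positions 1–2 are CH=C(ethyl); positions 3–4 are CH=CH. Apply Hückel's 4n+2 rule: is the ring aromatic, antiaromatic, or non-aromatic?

Antiaromatic

Every ring atom contributes a p orbital perpendicular to the ring (each doubly-bonded ring atom is sp² with one p-orbital electron), so the π system is cyclic and fully conjugated.
Adding the contributions, 2 × 2 = 4 from the 2 double-bond units.
4 = 4(1); a planar, fully conjugated 4n system is antiaromatic.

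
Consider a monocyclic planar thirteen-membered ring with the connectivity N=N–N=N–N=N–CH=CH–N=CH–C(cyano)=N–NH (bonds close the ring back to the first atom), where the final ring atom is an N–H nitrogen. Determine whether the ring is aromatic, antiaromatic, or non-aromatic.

Check conjugation: every atom in a ring double bond is sp² and brings one electron to the p orbital; each sp² =N– keeps its lone pair in-plane and puts one electron into the π system; the pyrrole-type nitrogen donates its lone pair from the p orbital — every position has a p orbital, so the cyclic π system is continuous.
π-electron count: 6 × 2 = 12 from the double-bond units + 2 from the NH atom = 14.
With 14 π electrons (n = 3), the Hückel 4n+2 condition holds.

Aromatic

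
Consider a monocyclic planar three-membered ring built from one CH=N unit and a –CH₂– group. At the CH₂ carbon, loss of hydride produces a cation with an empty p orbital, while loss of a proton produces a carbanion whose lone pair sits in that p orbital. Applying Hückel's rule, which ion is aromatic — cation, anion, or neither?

Both ions have a continuous loop of p orbitals — each ring atom is sp².
Cation: 1 × 2 + 0 = 2 π electrons → 4(0)+2, aromatic.
Anion: 1 × 2 + 2 = 4 π electrons → 4(1), antiaromatic.

The cation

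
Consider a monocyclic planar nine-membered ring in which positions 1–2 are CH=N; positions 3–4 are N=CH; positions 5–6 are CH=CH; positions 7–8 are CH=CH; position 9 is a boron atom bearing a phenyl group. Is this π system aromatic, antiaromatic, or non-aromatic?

Every ring atom contributes a p orbital perpendicular to the ring (every atom in a ring double bond is sp² and brings one electron to the p orbital; each sp² =N– keeps its lone pair in-plane and puts one electron into the π system; the boron has an empty p orbital), so the π system is cyclic and fully conjugated.
Counting π electrons: 4 × 2 = 8 from the double-bond units + 0 from the B(phenyl) atom = 8.
With 8 = 4·2 π electrons, Hückel's rule classifies the planar ring as antiaromatic.

Antiaromatic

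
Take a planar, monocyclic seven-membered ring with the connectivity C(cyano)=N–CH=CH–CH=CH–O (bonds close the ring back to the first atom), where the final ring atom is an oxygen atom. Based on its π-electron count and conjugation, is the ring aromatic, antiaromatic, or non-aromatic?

Antiaromatic

The p orbitals form a continuous loop: the double-bond atoms are sp², each contributing one p electron; each =N– nitrogen is pyridine-type (lone pair in the sp² plane, one electron in the p orbital); the oxygen donates one lone pair from its p orbital. The ring is fully conjugated.
Adding the contributions, 3 × 2 = 6 from the double-bond units + 2 from the O atom = 8.
8 = 4(2); a planar, fully conjugated 4n system is antiaromatic.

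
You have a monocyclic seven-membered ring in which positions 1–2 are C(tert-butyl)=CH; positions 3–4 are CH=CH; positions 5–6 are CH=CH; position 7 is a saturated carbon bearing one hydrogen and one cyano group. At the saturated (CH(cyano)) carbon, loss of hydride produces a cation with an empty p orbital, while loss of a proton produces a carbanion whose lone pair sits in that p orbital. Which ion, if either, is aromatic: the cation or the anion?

In either ion the ring is fully conjugated: every atom, including the new sp² carbon, supplies a p orbital.
Cation: 3 × 2 + 0 = 6 π electrons → 4(1)+2, aromatic.
Anion: 3 × 2 + 2 = 8 π electrons → 4(2), antiaromatic.

The cation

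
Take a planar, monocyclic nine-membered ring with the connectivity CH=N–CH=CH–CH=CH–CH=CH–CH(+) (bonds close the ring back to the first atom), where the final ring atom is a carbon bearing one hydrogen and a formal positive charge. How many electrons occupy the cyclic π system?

8

Every ring atom contributes a p orbital perpendicular to the ring (each doubly-bonded ring atom is sp² with one p-orbital electron; each sp² =N– keeps its lone pair in-plane and puts one electron into the π system; the carbocation has an empty p orbital), so the π system is cyclic and fully conjugated.
Tallying contributions gives 4 × 2 = 8 from the double-bond units + 0 from the CH(+) atom = 8.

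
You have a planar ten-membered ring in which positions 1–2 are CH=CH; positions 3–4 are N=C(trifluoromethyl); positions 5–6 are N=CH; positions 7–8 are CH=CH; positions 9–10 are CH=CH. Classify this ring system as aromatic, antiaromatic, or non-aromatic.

The p orbitals form a continuous loop: every atom in a ring double bond is sp² and brings one electron to the p orbital; each =N– nitrogen is pyridine-type (lone pair in the sp² plane, one electron in the p orbital). The ring is fully conjugated.
Adding the contributions, 5 × 2 = 10 from the 5 double-bond units.
With 10 π electrons (n = 2), the Hückel 4n+2 condition holds.

Aromatic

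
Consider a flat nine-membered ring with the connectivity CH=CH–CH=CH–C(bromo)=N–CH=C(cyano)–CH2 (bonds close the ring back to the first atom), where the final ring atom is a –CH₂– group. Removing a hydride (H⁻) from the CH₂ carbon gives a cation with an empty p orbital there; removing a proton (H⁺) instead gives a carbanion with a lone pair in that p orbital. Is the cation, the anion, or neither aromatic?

Once that carbon is sp², every ring atom has a p orbital and both ions are fully conjugated.
Cation: 4 × 2 + 0 = 8 π electrons → 4(2), antiaromatic.
Anion: 4 × 2 + 2 = 10 π electrons → 4(2)+2, aromatic.

The anion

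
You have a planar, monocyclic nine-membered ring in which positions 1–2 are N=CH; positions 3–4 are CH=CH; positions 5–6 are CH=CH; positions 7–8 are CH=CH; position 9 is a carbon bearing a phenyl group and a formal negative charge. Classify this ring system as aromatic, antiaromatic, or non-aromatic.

Aromatic

Every ring atom contributes a p orbital perpendicular to the ring (the double-bond atoms are sp², each contributing one p electron; the doubly-bonded nitrogens are pyridine-type — their lone pairs lie in the ring plane, leaving one electron in the p orbital; the carbanion's lone pair occupies the p orbital), so the π system is cyclic and fully conjugated.
Adding the contributions, 4 × 2 = 8 from the double-bond units + 2 from the C(phenyl)(-) atom = 10.
10 = 4(2) + 2, which satisfies Hückel's 4n+2 rule.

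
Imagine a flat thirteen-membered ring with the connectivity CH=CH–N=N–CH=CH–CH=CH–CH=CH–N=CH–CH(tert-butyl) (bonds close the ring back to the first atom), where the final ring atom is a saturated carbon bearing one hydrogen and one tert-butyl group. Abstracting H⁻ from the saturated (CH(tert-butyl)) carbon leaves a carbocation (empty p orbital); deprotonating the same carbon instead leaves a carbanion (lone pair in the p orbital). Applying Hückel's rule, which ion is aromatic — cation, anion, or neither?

Once that carbon is sp², every ring atom has a p orbital and both ions are fully conjugated.
Cation: 6 × 2 + 0 = 12 π electrons → 4(3), antiaromatic.
Anion: 6 × 2 + 2 = 14 π electrons → 4(3)+2, aromatic.

The anion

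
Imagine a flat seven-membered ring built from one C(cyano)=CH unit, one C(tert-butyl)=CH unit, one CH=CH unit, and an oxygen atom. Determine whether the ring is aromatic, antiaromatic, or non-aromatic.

Check conjugation: each doubly-bonded ring atom is sp² with one p-orbital electron; the oxygen donates one lone pair from its p orbital — every position has a p orbital, so the cyclic π system is continuous.
Adding the contributions, 3 × 2 = 6 from the double-bond units + 2 from the O atom = 8.
A 4n π count (8, n = 2) in a planar conjugated ring means antiaromatic.

Antiaromatic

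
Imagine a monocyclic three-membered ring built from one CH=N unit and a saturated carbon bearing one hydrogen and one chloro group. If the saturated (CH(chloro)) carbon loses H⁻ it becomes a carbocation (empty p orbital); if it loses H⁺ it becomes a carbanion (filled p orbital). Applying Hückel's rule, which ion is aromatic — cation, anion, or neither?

In either ion the ring is fully conjugated: every atom, including the new sp² carbon, supplies a p orbital.
Cation: 1 × 2 + 0 = 2 π electrons → 4(0)+2, aromatic.
Anion: 1 × 2 + 2 = 4 π electrons → 4(1), antiaromatic.

The cation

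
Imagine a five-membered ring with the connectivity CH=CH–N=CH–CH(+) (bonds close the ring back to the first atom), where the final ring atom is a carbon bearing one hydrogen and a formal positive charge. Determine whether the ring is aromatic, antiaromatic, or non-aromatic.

Antiaromatic

Check conjugation: each doubly-bonded ring atom is sp² with one p-orbital electron; each =N– nitrogen is pyridine-type (lone pair in the sp² plane, one electron in the p orbital); the carbocation has an empty p orbital — every position has a p orbital, so the cyclic π system is continuous.
Adding the contributions, 2 × 2 = 4 from the double-bond units + 0 from the CH(+) atom = 4.
4 is a 4n count (n = 1), so the planar conjugated ring is antiaromatic.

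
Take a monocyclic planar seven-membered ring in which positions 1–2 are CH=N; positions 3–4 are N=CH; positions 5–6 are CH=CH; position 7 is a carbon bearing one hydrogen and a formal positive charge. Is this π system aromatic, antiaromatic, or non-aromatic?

Check conjugation: the double-bond atoms are sp², each contributing one p electron; each sp² =N– keeps its lone pair in-plane and puts one electron into the π system; the carbocation has an empty p orbital — every position has a p orbital, so the cyclic π system is continuous.
Adding the contributions, 3 × 2 = 6 from the double-bond units + 0 from the CH(+) atom = 6.
That gives a 4n+2 count (6, n = 1).

Aromatic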